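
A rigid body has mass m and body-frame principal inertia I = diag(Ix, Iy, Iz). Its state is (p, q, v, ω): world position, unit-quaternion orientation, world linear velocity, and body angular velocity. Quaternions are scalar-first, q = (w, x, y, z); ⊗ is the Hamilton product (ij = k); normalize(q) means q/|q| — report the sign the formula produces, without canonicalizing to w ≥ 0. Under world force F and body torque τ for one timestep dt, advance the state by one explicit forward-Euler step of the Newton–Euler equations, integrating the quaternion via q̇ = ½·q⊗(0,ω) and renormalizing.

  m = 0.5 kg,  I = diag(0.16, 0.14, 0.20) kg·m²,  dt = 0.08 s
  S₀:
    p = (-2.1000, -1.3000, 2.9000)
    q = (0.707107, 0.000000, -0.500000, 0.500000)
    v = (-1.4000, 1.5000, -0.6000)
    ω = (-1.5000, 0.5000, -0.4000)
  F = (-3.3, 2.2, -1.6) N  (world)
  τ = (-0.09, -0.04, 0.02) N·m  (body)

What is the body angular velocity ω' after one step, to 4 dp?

gyro term ω×Iω = (-0.0120, -0.0240, 0.0150)
α = I⁻¹(τ − ω×Iω) = (-0.4875, -0.1143, 0.0250)
new body rate ω' = (-1.5390, 0.4909, -0.3980)

ω' = (-1.5390, 0.4909, -0.3980)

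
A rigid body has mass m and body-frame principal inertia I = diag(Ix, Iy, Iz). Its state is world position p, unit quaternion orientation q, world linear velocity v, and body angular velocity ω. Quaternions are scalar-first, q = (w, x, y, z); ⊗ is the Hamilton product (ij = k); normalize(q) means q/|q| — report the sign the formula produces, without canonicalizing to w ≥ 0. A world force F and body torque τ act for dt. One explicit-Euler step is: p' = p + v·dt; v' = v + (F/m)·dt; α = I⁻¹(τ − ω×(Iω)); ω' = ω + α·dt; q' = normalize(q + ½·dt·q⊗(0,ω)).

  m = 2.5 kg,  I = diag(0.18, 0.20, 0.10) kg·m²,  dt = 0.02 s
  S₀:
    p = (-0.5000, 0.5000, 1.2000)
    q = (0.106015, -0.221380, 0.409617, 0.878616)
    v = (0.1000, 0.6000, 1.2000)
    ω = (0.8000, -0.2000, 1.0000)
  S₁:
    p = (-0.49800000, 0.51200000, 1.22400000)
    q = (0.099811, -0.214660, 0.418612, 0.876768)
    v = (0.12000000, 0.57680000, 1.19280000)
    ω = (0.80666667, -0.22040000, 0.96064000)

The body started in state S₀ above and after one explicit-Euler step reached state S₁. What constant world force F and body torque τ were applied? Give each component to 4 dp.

v₁ − v₀ = (0.02000000, -0.02320000, -0.00720000)
m·(v₁−v₀)/dt = (2.5000, -2.9000, -0.9000)
ω₁ − ω₀ = (0.00666667, -0.02040000, -0.03936000)
I·α + gyro = (0.0800, -0.1400, -0.2000)

F = (2.5000, -2.9000, -0.9000)
τ = (0.0800, -0.1400, -0.2000)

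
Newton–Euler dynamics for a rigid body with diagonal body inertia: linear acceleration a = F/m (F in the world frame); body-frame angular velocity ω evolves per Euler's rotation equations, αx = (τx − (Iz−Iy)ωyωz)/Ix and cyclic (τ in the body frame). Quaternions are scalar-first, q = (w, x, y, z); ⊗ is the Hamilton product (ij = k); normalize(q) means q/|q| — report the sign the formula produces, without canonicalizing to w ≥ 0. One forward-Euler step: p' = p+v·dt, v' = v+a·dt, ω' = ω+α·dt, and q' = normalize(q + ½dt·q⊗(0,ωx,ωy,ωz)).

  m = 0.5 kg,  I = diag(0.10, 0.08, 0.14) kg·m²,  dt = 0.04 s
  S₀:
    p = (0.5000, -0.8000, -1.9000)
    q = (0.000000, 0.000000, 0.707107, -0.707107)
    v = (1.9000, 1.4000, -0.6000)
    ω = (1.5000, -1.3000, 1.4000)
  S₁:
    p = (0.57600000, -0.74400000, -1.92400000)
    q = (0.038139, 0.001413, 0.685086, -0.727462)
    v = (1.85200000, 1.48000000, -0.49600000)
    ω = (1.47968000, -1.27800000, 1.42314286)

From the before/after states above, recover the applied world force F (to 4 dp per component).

F = (-0.6000, 1.0000, 1.3000)

v₁ − v₀ = (-0.04800000, 0.08000000, 0.10400000)
F = m·Δv/dt = (-0.6000, 1.0000, 1.3000)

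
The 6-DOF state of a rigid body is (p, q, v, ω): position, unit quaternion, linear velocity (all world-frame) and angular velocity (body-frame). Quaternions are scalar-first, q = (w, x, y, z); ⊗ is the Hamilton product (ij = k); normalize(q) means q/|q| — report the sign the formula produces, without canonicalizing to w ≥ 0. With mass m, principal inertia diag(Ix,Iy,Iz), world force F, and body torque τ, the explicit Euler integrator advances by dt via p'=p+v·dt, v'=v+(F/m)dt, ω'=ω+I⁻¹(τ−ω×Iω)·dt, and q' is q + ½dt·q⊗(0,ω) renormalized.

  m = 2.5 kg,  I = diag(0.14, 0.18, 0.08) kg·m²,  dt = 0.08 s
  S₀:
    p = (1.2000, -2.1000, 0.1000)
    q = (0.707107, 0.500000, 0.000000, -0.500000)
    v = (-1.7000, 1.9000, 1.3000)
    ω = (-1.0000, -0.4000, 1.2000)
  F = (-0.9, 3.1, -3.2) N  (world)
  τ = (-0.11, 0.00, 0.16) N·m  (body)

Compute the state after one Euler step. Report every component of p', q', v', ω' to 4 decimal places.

p' = (1.0640, -1.9480, 0.2040)
q' = (0.7495, 0.4628, -0.0153, -0.4731)
v' = (-1.7288, 1.9992, 1.1976)
ω' = (-1.0903, -0.3680, 1.3440)

p + v·dt = (1.0640, -1.9480, 0.2040)
v' = v + a·dt = (-1.7288, 1.9992, 1.1976)
(τ − ω×Iω)/I = (-1.1286, 0.4000, 1.8000)
ω + α·dt = (-1.0903, -0.3680, 1.3440)
Hamilton product q⊗(0,ω) = (1.1000000, -0.9071070, -0.3828428, 0.6485284)
q' = normalize(q + ½dt·q⊗(0,ω)) = (0.7495, 0.4628, -0.0153, -0.4731)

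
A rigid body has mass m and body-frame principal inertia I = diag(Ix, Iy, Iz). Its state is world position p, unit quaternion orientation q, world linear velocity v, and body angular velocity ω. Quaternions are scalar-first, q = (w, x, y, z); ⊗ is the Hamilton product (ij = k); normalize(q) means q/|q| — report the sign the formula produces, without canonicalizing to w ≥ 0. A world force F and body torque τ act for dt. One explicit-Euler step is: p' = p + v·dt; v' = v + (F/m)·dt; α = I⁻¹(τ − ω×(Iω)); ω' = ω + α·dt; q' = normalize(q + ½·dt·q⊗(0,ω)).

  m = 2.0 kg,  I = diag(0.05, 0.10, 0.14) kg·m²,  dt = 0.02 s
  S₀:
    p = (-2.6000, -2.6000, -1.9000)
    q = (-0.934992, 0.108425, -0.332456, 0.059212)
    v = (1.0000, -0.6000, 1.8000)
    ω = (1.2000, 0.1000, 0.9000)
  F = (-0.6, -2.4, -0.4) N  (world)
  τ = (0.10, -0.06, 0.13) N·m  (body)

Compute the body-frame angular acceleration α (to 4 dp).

precession coupling ω×(Iω) = (0.0036, -0.0972, 0.0060)
α = I⁻¹(τ − ω×Iω) = (1.9280, 0.3720, 0.8857)

α = (1.9280, 0.3720, 0.8857)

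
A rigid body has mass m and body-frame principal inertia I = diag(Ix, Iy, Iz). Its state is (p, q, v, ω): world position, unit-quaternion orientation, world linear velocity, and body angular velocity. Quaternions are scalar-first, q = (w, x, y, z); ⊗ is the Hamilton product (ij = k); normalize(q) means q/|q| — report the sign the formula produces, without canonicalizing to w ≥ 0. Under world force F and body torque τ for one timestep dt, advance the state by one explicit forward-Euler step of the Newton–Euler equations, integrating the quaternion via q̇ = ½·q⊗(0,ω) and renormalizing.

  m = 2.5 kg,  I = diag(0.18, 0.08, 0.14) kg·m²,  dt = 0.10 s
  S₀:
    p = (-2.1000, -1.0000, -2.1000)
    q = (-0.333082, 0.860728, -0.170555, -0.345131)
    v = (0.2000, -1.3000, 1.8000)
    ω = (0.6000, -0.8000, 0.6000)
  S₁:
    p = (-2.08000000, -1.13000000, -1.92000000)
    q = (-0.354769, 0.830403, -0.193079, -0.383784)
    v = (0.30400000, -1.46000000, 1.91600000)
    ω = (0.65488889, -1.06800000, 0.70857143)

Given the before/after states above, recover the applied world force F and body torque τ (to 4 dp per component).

F = (2.6000, -4.0000, 2.9000)
τ = (0.0700, -0.2000, 0.2000)

ω₁ − ω₀ = (0.05488889, -0.26800000, 0.10857143)
applied torque τ = (0.0700, -0.2000, 0.2000)
v₁ − v₀ = (0.10400000, -0.16000000, 0.11600000)
applied force F = (2.6000, -4.0000, 2.9000)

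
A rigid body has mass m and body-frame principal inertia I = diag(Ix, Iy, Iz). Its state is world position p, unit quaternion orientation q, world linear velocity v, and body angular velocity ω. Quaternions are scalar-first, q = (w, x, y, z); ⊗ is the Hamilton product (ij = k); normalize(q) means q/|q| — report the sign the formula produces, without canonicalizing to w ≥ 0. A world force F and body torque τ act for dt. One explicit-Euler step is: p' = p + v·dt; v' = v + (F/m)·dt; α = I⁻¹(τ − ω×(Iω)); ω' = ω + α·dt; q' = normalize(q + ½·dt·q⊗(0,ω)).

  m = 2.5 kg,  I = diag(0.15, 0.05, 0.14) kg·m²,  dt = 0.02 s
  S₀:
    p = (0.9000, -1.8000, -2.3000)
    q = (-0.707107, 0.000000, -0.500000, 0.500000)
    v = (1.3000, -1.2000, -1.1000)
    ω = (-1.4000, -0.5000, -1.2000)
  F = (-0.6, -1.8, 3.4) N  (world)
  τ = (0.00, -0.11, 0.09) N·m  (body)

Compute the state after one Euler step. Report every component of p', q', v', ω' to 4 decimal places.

p + v·dt = (0.9260, -1.8240, -2.3220)
v' = v + a·dt = (1.2952, -1.2144, -1.0728)
angular accel α = (-0.3600, -2.5360, 1.1429)
new body rate ω' = (-1.4072, -0.5507, -1.1771)
Hamilton product q⊗(0,ω) = (0.3500000, 1.8399498, -0.3464465, 0.1485284)
updated quaternion q' = (-0.7035, 0.0184, -0.5034, 0.5014)

p' = (0.9260, -1.8240, -2.3220)
q' = (-0.7035, 0.0184, -0.5034, 0.5014)
v' = (1.2952, -1.2144, -1.0728)
ω' = (-1.4072, -0.5507, -1.1771)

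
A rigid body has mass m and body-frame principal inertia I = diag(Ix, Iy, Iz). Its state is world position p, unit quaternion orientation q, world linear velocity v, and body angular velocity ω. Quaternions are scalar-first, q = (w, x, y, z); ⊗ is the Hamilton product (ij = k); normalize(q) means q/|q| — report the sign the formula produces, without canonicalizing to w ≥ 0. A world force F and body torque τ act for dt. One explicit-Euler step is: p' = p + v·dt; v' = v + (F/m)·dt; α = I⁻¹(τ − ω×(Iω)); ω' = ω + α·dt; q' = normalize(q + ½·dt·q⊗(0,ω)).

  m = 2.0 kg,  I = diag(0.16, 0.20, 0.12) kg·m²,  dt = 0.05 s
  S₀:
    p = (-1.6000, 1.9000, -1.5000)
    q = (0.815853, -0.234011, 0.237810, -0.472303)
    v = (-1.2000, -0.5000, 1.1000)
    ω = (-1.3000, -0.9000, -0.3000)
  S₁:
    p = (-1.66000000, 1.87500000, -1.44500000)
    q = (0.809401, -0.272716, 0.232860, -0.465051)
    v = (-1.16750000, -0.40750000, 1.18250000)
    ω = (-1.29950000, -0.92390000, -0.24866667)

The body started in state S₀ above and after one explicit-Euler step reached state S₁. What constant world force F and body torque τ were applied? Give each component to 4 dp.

F = (1.3000, 3.7000, 3.3000)
τ = (-0.0200, -0.0800, 0.1700)

ω₁ − ω₀ = (0.00050000, -0.02390000, 0.05133333)
gyro term ω₀×Iω₀ = (-0.0216, 0.0156, 0.0468)
τ = I·(Δω/dt) + ω₀×(Iω₀) = (-0.0200, -0.0800, 0.1700)
velocity change Δv = (0.03250000, 0.09250000, 0.08250000)
F = m·Δv/dt = (1.3000, 3.7000, 3.3000)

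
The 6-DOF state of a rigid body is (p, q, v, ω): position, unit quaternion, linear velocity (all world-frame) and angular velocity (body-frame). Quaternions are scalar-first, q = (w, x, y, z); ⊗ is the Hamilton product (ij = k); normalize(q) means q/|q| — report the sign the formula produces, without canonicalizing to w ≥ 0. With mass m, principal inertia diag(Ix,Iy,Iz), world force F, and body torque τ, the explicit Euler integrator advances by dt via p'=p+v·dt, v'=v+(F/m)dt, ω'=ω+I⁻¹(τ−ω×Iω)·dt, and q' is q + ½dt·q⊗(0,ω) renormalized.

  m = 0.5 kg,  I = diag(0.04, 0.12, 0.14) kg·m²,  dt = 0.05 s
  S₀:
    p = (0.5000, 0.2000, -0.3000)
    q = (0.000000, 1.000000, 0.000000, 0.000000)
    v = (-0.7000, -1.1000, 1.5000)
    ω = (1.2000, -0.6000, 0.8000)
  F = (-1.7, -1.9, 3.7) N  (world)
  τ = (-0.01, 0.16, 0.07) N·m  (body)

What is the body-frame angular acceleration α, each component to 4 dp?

α = (-0.0100, 2.1333, 0.9114)

ω×(Iω) gyroscopic = (-0.0096, -0.0960, -0.0576)
(τ − ω×Iω)/I = (-0.0100, 2.1333, 0.9114)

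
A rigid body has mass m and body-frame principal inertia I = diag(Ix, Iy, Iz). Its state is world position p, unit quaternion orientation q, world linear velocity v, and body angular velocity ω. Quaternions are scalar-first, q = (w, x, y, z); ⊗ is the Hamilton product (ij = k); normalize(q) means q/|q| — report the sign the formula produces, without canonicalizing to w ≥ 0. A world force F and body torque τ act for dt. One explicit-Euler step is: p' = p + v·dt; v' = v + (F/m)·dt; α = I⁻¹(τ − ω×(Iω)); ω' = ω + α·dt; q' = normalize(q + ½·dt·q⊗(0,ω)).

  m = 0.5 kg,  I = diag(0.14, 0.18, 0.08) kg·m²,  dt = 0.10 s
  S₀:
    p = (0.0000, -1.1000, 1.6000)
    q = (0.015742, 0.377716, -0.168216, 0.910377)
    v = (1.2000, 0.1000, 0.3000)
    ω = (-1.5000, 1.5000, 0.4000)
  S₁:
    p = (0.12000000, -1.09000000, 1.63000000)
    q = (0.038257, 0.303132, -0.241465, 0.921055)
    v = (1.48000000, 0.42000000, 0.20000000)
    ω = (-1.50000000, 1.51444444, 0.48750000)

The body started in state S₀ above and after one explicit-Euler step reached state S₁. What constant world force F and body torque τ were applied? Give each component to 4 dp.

F = (1.4000, 1.6000, -0.5000)
τ = (-0.0600, -0.0100, -0.0200)

rate change Δω = (0.00000000, 0.01444444, 0.08750000)
I·α + gyro = (-0.0600, -0.0100, -0.0200)
Δv = v₁−v₀ = (0.28000000, 0.32000000, -0.10000000)
applied force F = (1.4000, 1.6000, -0.5000)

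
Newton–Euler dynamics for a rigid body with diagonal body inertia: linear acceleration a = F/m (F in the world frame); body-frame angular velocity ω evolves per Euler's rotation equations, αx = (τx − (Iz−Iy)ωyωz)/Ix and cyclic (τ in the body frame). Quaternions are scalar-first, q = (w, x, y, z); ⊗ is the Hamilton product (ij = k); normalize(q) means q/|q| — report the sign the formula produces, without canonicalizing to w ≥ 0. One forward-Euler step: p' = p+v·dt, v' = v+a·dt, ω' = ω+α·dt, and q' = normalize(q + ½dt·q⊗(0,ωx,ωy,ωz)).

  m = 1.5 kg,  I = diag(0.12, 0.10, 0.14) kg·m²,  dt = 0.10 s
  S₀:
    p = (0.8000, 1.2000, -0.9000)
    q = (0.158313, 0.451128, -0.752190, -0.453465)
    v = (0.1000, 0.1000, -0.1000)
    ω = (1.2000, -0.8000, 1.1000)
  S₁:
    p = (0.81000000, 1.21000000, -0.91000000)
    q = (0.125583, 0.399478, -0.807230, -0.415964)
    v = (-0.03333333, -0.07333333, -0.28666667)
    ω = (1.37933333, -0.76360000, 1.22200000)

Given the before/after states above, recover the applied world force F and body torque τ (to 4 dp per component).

v₁ − v₀ = (-0.13333333, -0.17333333, -0.18666667)
m·(v₁−v₀)/dt = (-2.0000, -2.6000, -2.8000)
rate change Δω = (0.17933333, 0.03640000, 0.12200000)
precession coupling = (-0.0352, -0.0264, 0.0192)
applied torque τ = (0.1800, 0.0100, 0.1900)

F = (-2.0000, -2.6000, -2.8000)
τ = (0.1800, 0.0100, 0.1900)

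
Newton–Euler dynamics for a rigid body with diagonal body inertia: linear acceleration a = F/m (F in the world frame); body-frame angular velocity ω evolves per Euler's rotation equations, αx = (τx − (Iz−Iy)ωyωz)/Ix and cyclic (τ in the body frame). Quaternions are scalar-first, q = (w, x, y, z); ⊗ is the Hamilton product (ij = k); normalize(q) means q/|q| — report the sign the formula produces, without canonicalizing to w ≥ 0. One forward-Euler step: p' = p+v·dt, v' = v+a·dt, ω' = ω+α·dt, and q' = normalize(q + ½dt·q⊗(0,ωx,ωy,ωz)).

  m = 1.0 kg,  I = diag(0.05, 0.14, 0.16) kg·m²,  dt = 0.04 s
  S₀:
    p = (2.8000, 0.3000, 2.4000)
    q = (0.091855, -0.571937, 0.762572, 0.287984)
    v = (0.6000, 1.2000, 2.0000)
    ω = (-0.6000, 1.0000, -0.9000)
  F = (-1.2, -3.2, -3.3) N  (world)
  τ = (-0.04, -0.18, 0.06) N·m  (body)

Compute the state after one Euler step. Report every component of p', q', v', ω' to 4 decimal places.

gyro term ω×Iω = (-0.0180, -0.0594, -0.0540)
α = I⁻¹(τ − ω×Iω) = (-0.4400, -0.8614, 0.7125)
ω' = ω + α·dt = (-0.6176, 0.9655, -0.8715)
2q̇ = q⊗(0,ω) = (-0.8465486, -1.0294118, -0.5956787, -0.1970633)
q + ½dt·q⊗(0,ω), renormalized = (0.0749, -0.5923, 0.7503, 0.2839)
p' = p + v·dt = (2.8240, 0.3480, 2.4800)
new velocity v' = (0.5520, 1.0720, 1.8680)

p' = (2.8240, 0.3480, 2.4800)
q' = (0.0749, -0.5923, 0.7503, 0.2839)
v' = (0.5520, 1.0720, 1.8680)
ω' = (-0.6176, 0.9655, -0.8715)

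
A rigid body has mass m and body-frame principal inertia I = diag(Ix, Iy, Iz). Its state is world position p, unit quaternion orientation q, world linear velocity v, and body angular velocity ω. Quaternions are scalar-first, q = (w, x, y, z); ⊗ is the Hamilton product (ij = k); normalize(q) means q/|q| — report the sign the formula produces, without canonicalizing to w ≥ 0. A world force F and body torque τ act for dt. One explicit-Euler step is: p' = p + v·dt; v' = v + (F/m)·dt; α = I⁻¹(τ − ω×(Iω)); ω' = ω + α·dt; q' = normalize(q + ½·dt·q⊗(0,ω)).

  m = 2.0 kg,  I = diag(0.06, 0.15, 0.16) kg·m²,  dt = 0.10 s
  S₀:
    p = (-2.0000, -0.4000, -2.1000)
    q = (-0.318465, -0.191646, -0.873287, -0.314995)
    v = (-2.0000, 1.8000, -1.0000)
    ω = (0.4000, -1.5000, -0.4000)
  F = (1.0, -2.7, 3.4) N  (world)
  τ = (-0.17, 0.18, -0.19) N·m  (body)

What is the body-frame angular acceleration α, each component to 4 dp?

α = (-2.9333, 1.0933, -0.8500)

gyro term ω×Iω = (0.0060, 0.0160, -0.0540)
angular accel α = (-2.9333, 1.0933, -0.8500)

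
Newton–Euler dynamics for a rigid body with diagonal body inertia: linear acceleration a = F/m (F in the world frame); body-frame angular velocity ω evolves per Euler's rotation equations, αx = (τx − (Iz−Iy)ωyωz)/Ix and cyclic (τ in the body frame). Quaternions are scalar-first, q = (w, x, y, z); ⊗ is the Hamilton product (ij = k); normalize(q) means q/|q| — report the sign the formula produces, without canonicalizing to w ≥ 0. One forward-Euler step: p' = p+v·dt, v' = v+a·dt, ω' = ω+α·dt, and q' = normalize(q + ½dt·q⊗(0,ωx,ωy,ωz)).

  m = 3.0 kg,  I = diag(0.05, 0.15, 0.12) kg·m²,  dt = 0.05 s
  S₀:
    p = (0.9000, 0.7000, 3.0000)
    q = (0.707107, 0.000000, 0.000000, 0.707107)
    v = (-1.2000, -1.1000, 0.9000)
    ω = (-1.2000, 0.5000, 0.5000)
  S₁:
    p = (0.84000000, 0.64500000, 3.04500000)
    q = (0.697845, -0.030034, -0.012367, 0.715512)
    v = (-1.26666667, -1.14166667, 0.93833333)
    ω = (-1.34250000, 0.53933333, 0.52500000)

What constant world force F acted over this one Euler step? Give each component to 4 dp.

velocity change Δv = (-0.06666667, -0.04166667, 0.03833333)
m·(v₁−v₀)/dt = (-4.0000, -2.5000, 2.3000)

F = (-4.0000, -2.5000, 2.3000)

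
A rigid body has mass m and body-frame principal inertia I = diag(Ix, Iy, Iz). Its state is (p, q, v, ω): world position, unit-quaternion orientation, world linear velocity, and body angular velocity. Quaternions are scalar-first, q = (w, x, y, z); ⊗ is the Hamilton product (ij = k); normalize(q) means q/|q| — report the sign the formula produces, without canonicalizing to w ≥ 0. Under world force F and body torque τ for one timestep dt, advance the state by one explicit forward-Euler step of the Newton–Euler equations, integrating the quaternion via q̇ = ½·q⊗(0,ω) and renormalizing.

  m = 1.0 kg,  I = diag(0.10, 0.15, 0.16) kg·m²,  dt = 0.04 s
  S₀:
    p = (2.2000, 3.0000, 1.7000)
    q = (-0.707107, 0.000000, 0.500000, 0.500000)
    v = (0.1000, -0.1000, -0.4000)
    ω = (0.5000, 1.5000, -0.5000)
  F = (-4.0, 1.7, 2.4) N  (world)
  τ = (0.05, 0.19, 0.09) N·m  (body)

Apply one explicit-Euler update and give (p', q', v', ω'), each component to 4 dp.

a = (-4.0000, 1.7000, 2.4000)
new position p' = (2.2040, 2.9960, 1.6840)
v' = v + a·dt = (-0.0600, -0.0320, -0.3040)
ω×(Iω) gyroscopic = (-0.0075, 0.0150, 0.0375)
(τ − ω×Iω)/I = (0.5750, 1.1667, 0.3281)
ω + α·dt = (0.5230, 1.5467, -0.4869)
2q̇ = q⊗(0,ω) = (-0.5000000, -1.3535535, -0.8106605, 0.1035535)
q + ½dt·q⊗(0,ω), renormalized = (-0.7167, -0.0271, 0.4835, 0.5018)

p' = (2.2040, 2.9960, 1.6840)
q' = (-0.7167, -0.0271, 0.4835, 0.5018)
v' = (-0.0600, -0.0320, -0.3040)
ω' = (0.5230, 1.5467, -0.4869)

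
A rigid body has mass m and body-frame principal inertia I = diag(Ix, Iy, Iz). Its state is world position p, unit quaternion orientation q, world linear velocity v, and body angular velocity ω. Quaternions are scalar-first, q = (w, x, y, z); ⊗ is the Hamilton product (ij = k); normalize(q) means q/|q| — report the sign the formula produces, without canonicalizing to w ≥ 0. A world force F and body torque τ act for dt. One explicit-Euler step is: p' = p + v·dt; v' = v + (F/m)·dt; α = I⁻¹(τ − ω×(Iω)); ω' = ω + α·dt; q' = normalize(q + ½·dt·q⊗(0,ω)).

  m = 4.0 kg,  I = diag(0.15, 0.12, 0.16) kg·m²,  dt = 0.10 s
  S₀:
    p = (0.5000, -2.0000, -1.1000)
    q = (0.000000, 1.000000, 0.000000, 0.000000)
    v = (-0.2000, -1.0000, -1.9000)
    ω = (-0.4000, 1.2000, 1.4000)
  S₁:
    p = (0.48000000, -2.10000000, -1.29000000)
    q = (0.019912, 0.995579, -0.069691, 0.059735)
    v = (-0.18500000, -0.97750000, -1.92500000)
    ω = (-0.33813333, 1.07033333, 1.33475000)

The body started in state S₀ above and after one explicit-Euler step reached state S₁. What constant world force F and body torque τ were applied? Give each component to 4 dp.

Δω = ω₁−ω₀ = (0.06186667, -0.12966667, -0.06525000)
τ = I·(Δω/dt) + ω₀×(Iω₀) = (0.1600, -0.1500, -0.0900)
velocity change Δv = (0.01500000, 0.02250000, -0.02500000)
applied force F = (0.6000, 0.9000, -1.0000)

F = (0.6000, 0.9000, -1.0000)
τ = (0.1600, -0.1500, -0.0900)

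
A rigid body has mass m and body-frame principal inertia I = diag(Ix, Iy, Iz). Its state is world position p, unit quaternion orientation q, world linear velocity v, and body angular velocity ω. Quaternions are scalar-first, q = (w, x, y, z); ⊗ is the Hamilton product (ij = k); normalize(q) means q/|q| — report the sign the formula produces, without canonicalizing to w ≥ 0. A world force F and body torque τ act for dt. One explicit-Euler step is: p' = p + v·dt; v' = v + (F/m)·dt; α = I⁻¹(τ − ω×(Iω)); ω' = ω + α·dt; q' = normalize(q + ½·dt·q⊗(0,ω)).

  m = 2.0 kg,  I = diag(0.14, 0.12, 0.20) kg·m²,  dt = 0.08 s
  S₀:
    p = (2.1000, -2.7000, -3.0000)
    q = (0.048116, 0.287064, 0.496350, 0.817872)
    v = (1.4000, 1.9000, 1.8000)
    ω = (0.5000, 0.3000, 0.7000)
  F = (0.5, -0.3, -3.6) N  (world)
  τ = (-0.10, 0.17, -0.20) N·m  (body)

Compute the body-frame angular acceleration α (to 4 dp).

ω×(Iω) gyroscopic = (0.0168, -0.0210, -0.0030)
angular accel α = (-0.8343, 1.5917, -0.9850)

α = (-0.8343, 1.5917, -0.9850)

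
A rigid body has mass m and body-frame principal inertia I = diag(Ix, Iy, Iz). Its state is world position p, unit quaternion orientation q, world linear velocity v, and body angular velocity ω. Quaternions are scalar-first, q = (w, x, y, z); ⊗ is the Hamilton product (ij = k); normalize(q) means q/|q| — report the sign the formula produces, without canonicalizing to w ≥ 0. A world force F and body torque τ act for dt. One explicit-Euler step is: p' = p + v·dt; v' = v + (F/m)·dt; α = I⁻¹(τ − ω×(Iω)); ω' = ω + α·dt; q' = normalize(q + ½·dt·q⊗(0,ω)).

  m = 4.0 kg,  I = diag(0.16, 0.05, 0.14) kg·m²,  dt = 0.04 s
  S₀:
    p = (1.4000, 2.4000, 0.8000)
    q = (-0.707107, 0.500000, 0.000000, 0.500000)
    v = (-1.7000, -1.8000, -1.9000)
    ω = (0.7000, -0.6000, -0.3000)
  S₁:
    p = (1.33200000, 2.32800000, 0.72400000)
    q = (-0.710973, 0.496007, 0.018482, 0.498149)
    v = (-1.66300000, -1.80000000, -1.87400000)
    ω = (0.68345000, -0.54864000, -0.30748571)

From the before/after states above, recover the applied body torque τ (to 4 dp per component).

τ = (-0.0500, 0.0600, 0.0200)

ω₁ − ω₀ = (-0.01655000, 0.05136000, -0.00748571)
I·α + gyro = (-0.0500, 0.0600, 0.0200)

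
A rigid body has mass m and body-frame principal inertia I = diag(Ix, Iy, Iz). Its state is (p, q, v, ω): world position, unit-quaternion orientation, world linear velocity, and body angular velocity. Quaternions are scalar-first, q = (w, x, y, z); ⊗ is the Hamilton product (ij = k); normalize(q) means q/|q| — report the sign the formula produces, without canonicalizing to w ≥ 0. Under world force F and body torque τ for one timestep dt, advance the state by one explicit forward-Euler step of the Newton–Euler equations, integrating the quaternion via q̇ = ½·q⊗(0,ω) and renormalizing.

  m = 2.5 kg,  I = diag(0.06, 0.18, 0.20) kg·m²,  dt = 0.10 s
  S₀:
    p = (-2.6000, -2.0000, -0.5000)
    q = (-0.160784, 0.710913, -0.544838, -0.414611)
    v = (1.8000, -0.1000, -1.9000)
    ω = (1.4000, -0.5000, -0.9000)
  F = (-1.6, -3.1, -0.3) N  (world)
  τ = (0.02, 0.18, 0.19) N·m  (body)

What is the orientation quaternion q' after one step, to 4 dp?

Hamilton product q⊗(0,ω) = (-1.6408471, 0.0579511, 0.1397583, 0.5520223)
q + ½dt·q⊗(0,ω), renormalized = (-0.2419, 0.7111, -0.5358, -0.3856)

q' = (-0.2419, 0.7111, -0.5358, -0.3856)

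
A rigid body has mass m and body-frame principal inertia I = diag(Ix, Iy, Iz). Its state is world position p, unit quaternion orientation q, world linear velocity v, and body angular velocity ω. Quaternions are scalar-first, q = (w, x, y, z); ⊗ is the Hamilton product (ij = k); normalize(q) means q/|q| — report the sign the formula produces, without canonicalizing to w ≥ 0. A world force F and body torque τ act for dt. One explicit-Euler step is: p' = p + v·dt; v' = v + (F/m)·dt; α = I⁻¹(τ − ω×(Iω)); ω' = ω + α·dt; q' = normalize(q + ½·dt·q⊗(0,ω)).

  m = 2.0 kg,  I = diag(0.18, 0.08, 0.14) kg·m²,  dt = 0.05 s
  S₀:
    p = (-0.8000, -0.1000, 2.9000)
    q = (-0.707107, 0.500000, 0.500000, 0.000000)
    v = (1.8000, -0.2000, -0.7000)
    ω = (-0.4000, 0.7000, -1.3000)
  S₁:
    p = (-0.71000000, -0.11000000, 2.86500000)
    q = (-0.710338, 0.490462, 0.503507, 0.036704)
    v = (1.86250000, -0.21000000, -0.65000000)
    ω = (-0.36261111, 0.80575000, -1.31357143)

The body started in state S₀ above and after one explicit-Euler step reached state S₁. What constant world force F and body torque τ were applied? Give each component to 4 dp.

ω₁ − ω₀ = (0.03738889, 0.10575000, -0.01357143)
τ = I·(Δω/dt) + ω₀×(Iω₀) = (0.0800, 0.1900, -0.0100)
v₁ − v₀ = (0.06250000, -0.01000000, 0.05000000)
m·(v₁−v₀)/dt = (2.5000, -0.4000, 2.0000)

F = (2.5000, -0.4000, 2.0000)
τ = (0.0800, 0.1900, -0.0100)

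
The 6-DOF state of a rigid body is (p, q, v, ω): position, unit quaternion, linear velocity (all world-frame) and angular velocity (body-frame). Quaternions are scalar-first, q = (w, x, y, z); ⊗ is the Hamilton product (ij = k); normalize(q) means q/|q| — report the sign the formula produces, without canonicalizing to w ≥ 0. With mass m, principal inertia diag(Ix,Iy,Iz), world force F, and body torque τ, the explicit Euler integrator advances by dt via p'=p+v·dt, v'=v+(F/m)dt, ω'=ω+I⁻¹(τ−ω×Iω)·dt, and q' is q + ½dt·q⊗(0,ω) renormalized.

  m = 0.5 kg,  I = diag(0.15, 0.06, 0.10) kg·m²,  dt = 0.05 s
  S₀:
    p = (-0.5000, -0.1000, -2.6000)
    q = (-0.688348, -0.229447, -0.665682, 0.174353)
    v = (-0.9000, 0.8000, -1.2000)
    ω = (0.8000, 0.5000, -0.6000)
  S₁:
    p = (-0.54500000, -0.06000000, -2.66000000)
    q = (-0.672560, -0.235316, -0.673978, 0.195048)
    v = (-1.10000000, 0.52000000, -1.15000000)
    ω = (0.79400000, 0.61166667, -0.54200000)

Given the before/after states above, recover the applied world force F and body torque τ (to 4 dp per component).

F = (-2.0000, -2.8000, 0.5000)
τ = (-0.0300, 0.1100, 0.0800)

velocity change Δv = (-0.20000000, -0.28000000, 0.05000000)
m·(v₁−v₀)/dt = (-2.0000, -2.8000, 0.5000)
ω₁ − ω₀ = (-0.00600000, 0.11166667, 0.05800000)
precession coupling = (-0.0120, -0.0240, -0.0360)
τ = I·(Δω/dt) + ω₀×(Iω₀) = (-0.0300, 0.1100, 0.0800)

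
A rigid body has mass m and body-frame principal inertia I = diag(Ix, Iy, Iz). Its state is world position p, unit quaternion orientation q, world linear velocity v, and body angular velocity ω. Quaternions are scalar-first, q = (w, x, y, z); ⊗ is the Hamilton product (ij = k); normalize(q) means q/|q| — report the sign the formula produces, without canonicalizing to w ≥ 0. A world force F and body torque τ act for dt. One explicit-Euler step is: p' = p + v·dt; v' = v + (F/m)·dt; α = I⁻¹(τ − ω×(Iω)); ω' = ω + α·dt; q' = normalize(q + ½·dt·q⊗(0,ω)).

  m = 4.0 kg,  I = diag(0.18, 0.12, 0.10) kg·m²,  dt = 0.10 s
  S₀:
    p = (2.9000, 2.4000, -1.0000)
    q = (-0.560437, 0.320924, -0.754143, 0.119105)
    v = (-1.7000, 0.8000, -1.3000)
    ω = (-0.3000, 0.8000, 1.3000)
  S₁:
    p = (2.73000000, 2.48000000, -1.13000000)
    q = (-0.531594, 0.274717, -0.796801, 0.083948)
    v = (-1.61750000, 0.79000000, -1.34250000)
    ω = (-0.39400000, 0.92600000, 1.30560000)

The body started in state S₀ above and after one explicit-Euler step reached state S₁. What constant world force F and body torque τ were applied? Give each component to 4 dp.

velocity change Δv = (0.08250000, -0.01000000, -0.04250000)
m·(v₁−v₀)/dt = (3.3000, -0.4000, -1.7000)
rate change Δω = (-0.09400000, 0.12600000, 0.00560000)
gyro term ω₀×Iω₀ = (-0.0208, -0.0312, 0.0144)
τ = I·(Δω/dt) + ω₀×(Iω₀) = (-0.1900, 0.1200, 0.0200)

F = (3.3000, -0.4000, -1.7000)
τ = (-0.1900, 0.1200, 0.0200)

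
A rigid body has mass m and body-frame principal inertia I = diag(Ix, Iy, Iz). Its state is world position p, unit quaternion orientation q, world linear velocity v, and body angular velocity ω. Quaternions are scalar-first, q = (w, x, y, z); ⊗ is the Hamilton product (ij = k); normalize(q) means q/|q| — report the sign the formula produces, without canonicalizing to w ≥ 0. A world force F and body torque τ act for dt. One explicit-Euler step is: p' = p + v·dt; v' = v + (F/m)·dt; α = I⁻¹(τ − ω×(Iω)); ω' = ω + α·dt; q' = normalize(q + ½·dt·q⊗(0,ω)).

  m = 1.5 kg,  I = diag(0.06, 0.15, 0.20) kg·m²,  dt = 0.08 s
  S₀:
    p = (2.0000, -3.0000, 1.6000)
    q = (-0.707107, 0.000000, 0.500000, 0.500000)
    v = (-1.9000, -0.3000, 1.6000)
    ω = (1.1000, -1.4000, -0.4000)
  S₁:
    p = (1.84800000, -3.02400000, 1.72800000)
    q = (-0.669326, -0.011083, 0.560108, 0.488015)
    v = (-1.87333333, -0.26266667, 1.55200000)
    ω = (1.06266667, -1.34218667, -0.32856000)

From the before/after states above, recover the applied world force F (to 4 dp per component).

v₁ − v₀ = (0.02666667, 0.03733333, -0.04800000)
F = m·Δv/dt = (0.5000, 0.7000, -0.9000)

F = (0.5000, 0.7000, -0.9000)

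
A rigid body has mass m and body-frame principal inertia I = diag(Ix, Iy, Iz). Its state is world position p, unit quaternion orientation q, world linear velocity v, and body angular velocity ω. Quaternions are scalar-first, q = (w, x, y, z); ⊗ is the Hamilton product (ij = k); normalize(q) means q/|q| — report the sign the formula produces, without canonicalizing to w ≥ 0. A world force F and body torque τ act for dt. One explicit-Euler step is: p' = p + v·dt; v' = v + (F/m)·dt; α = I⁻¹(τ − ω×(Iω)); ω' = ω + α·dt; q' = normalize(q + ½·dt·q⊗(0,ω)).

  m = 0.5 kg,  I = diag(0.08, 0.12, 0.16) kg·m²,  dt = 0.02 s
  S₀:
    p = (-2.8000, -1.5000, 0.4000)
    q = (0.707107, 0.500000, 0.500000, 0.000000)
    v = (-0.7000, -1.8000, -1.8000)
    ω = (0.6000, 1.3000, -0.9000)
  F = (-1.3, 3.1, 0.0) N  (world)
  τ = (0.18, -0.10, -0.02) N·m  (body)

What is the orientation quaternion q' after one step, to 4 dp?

q⊗(0,ω) = (-0.9500000, -0.0257358, 1.3692391, -0.2863963)
q + ½dt·q⊗(0,ω), renormalized = (0.6975, 0.4997, 0.5136, -0.0029)

q' = (0.6975, 0.4997, 0.5136, -0.0029)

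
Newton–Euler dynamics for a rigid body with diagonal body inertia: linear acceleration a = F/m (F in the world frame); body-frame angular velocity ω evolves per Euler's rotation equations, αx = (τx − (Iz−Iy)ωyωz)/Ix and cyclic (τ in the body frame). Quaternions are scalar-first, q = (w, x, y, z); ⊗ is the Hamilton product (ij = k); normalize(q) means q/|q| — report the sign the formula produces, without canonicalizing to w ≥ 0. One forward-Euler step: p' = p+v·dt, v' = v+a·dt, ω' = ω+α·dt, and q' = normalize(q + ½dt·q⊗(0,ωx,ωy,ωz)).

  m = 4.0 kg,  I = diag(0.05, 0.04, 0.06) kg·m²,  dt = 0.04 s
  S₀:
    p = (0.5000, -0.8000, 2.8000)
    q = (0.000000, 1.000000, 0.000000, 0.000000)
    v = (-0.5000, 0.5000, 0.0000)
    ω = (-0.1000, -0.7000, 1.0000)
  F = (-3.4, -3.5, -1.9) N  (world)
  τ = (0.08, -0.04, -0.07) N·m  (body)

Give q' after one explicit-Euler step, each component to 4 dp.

2q̇ = q⊗(0,ω) = (0.1000000, 0.0000000, -1.0000000, -0.7000000)
updated quaternion q' = (0.0020, 0.9997, -0.0200, -0.0140)

q' = (0.0020, 0.9997, -0.0200, -0.0140)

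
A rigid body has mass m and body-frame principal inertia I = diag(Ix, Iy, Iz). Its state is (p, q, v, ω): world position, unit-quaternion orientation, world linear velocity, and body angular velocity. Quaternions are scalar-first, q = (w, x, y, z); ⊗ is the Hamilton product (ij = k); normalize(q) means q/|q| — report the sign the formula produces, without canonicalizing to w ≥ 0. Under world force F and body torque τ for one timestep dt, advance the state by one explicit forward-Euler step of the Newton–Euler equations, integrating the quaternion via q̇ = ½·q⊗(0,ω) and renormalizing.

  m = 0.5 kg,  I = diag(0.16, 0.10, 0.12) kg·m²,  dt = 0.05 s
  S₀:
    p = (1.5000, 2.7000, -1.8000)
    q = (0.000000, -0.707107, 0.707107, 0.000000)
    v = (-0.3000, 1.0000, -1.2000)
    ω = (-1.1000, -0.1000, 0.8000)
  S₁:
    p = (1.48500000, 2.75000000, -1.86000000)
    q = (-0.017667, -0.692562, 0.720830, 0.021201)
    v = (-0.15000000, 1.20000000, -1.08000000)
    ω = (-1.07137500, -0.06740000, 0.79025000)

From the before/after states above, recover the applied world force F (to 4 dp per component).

F = (1.5000, 2.0000, 1.2000)

Δv = v₁−v₀ = (0.15000000, 0.20000000, 0.12000000)
applied force F = (1.5000, 2.0000, 1.2000)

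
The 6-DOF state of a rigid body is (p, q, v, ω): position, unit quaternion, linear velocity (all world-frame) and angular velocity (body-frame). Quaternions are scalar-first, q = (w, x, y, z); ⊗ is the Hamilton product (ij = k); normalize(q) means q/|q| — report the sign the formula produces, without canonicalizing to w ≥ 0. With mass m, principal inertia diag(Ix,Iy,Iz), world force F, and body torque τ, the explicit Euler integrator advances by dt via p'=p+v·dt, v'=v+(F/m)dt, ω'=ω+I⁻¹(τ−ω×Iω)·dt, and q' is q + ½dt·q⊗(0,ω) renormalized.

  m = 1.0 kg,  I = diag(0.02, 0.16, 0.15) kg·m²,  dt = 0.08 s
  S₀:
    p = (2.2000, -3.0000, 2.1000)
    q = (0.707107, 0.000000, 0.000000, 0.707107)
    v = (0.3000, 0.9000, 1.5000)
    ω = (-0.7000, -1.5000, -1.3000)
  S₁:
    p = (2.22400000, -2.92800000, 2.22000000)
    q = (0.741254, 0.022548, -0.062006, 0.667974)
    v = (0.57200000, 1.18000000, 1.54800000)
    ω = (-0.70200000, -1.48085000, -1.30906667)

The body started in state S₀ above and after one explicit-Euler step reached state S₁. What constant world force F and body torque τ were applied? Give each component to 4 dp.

velocity change Δv = (0.27200000, 0.28000000, 0.04800000)
m·(v₁−v₀)/dt = (3.4000, 3.5000, 0.6000)
rate change Δω = (-0.00200000, 0.01915000, -0.00906667)
gyro term ω₀×Iω₀ = (-0.0195, -0.1183, 0.1470)
I·α + gyro = (-0.0200, -0.0800, 0.1300)

F = (3.4000, 3.5000, 0.6000)
τ = (-0.0200, -0.0800, 0.1300)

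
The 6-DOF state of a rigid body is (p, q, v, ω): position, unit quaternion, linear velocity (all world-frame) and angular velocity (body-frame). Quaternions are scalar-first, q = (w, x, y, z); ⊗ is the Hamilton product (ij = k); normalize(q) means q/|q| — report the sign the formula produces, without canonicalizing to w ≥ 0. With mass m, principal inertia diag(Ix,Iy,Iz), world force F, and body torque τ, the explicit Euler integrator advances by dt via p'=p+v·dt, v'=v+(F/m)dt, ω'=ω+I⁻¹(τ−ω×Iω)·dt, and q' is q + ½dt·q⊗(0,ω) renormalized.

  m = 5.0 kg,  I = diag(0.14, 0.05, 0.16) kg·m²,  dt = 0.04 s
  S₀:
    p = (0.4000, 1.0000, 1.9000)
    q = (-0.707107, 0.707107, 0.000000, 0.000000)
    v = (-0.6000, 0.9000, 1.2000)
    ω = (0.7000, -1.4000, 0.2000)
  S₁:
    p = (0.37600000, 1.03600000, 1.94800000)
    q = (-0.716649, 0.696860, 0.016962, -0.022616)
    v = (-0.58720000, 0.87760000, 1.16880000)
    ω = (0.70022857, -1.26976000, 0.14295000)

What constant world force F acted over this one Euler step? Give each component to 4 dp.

v₁ − v₀ = (0.01280000, -0.02240000, -0.03120000)
applied force F = (1.6000, -2.8000, -3.9000)

F = (1.6000, -2.8000, -3.9000)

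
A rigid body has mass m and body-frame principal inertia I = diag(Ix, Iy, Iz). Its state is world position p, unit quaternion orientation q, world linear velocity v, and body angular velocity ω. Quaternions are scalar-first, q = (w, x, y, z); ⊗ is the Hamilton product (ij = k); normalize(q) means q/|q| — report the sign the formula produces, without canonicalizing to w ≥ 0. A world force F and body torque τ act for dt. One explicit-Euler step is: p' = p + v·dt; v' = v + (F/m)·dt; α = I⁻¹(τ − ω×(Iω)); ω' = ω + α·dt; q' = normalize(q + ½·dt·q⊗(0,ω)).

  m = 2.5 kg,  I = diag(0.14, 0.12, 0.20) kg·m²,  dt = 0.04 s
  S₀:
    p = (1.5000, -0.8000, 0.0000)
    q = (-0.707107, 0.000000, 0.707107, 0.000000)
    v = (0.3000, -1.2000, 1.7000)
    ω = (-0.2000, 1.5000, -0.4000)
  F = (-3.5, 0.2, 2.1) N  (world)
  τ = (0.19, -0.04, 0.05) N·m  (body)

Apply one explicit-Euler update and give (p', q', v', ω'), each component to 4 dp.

linear accel F/m = (-1.4000, 0.0800, 0.8400)
new position p' = (1.5120, -0.8480, 0.0680)
v' = v + a·dt = (0.2440, -1.1968, 1.7336)
α = I⁻¹(τ − ω×Iω) = (1.7000, -0.2933, 0.2200)
ω' = ω + α·dt = (-0.1320, 1.4883, -0.3912)
q⊗(0,ω) = (-1.0606605, -0.1414214, -1.0606605, 0.4242642)
q + ½dt·q⊗(0,ω), renormalized = (-0.7280, -0.0028, 0.6856, 0.0085)

p' = (1.5120, -0.8480, 0.0680)
q' = (-0.7280, -0.0028, 0.6856, 0.0085)
v' = (0.2440, -1.1968, 1.7336)
ω' = (-0.1320, 1.4883, -0.3912)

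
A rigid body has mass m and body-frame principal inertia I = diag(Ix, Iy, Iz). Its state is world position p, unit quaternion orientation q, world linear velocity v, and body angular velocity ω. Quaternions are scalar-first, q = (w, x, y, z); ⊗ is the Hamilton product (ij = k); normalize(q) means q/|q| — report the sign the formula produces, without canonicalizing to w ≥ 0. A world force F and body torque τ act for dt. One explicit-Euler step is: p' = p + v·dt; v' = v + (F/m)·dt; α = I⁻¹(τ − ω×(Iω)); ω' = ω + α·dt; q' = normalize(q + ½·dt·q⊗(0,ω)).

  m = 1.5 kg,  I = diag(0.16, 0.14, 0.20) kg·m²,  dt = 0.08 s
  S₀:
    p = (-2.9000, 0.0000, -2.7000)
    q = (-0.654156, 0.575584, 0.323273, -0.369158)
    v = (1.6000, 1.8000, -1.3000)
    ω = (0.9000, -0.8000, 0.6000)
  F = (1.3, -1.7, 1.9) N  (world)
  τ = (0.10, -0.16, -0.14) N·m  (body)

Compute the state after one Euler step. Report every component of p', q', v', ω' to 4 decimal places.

ω×(Iω) gyroscopic = (-0.0288, -0.0216, 0.0144)
(τ − ω×Iω)/I = (0.8050, -0.9886, -0.7720)
ω + α·dt = (0.9644, -0.8791, 0.5382)
2q̇ = q⊗(0,ω) = (-0.0379124, -0.6901030, -0.1542678, -1.1439065)
q' = normalize(q + ½dt·q⊗(0,ω)) = (-0.6547, 0.5472, 0.3166, -0.4143)
a = (0.8667, -1.1333, 1.2667)
new position p' = (-2.7720, 0.1440, -2.8040)
v + (F/m)dt = (1.6693, 1.7093, -1.1987)

p' = (-2.7720, 0.1440, -2.8040)
q' = (-0.6547, 0.5472, 0.3166, -0.4143)
v' = (1.6693, 1.7093, -1.1987)
ω' = (0.9644, -0.8791, 0.5382)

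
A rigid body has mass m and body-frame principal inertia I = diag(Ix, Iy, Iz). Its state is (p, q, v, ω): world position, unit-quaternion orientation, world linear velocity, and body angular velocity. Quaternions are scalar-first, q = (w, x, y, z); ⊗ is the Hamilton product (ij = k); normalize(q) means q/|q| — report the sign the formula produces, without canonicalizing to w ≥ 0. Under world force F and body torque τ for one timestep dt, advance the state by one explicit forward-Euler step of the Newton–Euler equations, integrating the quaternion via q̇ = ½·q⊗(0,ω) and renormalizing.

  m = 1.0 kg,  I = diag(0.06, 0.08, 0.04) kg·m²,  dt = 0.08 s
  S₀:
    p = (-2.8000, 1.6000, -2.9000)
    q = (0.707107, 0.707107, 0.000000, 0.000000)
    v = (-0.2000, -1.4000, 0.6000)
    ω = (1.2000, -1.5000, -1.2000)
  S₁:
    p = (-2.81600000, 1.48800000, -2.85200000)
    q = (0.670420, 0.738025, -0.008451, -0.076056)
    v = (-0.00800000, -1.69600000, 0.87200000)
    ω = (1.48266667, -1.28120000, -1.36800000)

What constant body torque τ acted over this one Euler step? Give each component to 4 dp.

ω₁ − ω₀ = (0.28266667, 0.21880000, -0.16800000)
ω₀×(Iω₀) = (-0.0720, -0.0288, -0.0360)
τ = I·(Δω/dt) + ω₀×(Iω₀) = (0.1400, 0.1900, -0.1200)

τ = (0.1400, 0.1900, -0.1200)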